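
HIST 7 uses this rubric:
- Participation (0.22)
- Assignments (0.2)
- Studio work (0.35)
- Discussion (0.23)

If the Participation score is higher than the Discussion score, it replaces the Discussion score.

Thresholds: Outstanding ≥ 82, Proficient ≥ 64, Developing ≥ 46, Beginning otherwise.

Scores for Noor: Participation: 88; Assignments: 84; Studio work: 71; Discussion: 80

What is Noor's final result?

Participation (88) > Discussion (80), so Discussion counts as 88.
Weighted total:
  Participation 88 × 0.22 = 19.36
  Assignments 84 × 0.2 = 16.8
  Studio work 71 × 0.35 = 24.85
  Discussion 88 × 0.23 = 20.24
Sum = 81.25
81.25 is ≥ 64 and < 82 → Proficient

Proficient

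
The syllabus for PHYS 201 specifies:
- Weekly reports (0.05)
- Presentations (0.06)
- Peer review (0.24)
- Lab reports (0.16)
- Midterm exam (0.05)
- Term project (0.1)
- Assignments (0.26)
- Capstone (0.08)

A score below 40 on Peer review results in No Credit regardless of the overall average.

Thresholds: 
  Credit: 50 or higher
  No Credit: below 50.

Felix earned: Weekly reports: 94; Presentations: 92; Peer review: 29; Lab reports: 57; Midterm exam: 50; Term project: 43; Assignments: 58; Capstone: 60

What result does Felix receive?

No Credit

Peer review score 29 < 40: minimum not met.
Weighted total:
  Weekly reports 94 × 0.05 = 4.7
  Presentations 92 × 0.06 = 5.52
  Peer review 29 × 0.24 = 6.96
  Lab reports 57 × 0.16 = 9.12
  Midterm exam 50 × 0.05 = 2.5
  Term project 43 × 0.1 = 4.3
  Assignments 58 × 0.26 = 15.08
  Capstone 60 × 0.08 = 4.8
Sum = 52.98
Because the Peer review minimum was not met, the result is No Credit.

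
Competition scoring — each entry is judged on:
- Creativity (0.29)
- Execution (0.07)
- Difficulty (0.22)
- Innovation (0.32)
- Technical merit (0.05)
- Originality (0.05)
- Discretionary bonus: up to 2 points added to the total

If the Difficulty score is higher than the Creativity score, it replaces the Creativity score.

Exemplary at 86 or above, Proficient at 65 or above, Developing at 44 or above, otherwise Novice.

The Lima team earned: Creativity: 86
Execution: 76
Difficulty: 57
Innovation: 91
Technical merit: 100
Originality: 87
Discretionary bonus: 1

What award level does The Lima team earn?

Proficient

Difficulty (57) ≤ Creativity (86), so Creativity stays at 86.
Weighted total:
  Creativity 86 × 0.29 = 24.94
  Execution 76 × 0.07 = 5.32
  Difficulty 57 × 0.22 = 12.54
  Innovation 91 × 0.32 = 29.12
  Technical merit 100 × 0.05 = 5
  Originality 87 × 0.05 = 4.35
Sum = 81.27
Discretionary bonus: 81.27 + 1 = 82.27
82.27 is ≥ 65 and < 86 → Proficient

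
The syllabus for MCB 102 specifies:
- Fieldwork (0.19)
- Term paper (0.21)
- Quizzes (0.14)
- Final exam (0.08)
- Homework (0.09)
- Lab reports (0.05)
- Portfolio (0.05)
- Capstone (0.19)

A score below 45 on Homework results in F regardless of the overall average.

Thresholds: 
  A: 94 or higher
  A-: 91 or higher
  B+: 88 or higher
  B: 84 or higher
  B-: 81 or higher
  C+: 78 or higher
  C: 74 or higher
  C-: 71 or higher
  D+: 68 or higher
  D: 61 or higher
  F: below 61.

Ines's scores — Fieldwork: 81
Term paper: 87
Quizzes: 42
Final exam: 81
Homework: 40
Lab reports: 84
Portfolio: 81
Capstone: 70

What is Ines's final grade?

Homework score 40 < 45: minimum not met.
Weighted total:
  Fieldwork 81 × 0.19 = 15.39
  Term paper 87 × 0.21 = 18.27
  Quizzes 42 × 0.14 = 5.88
  Final exam 81 × 0.08 = 6.48
  Homework 40 × 0.09 = 3.6
  Lab reports 84 × 0.05 = 4.2
  Portfolio 81 × 0.05 = 4.05
  Capstone 70 × 0.19 = 13.3
Sum = 71.17
Because the Homework minimum was not met, the result is F.

F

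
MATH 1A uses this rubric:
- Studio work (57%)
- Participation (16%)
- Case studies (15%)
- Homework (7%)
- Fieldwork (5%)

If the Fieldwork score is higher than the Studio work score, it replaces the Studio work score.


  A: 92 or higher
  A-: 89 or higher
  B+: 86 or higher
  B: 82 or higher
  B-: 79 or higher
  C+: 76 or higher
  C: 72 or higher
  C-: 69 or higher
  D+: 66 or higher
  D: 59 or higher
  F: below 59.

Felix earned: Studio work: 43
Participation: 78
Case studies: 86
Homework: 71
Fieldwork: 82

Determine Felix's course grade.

B-

Fieldwork (82) > Studio work (43), so Studio work counts as 82.
Weighted total:
  Studio work 82 × 0.57 = 46.74
  Participation 78 × 0.16 = 12.48
  Case studies 86 × 0.15 = 12.9
  Homework 71 × 0.07 = 4.97
  Fieldwork 82 × 0.05 = 4.1
Sum = 81.19
81.19 is ≥ 79 and < 82 → B-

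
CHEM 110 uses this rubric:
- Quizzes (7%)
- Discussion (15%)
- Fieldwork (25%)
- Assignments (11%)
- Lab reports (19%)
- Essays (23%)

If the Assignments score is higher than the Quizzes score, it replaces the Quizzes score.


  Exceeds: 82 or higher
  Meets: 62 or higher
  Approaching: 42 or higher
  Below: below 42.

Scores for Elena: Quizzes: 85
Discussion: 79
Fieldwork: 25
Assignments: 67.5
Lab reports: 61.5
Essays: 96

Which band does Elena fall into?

Assignments (67.5) ≤ Quizzes (85), so Quizzes stays at 85.
Weighted total:
  Quizzes 85 × 0.07 = 5.95
  Discussion 79 × 0.15 = 11.85
  Fieldwork 25 × 0.25 = 6.25
  Assignments 67.5 × 0.11 = 7.425
  Lab reports 61.5 × 0.19 = 11.685
  Essays 96 × 0.23 = 22.08
Sum = 65.24
65.24 is ≥ 62 and < 82 → Meets

Meets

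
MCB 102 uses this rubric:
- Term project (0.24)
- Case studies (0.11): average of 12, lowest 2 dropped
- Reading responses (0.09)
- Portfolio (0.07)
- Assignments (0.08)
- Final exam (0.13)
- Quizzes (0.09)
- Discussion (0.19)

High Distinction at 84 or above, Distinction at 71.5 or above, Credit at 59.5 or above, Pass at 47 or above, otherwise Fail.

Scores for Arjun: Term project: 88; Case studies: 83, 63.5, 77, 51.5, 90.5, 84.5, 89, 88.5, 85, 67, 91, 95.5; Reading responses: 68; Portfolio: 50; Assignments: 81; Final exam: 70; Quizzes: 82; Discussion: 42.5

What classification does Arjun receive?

Credit

Case studies: drop 51.5, 63.5 → average of remaining 10 = 851/10 = 85.1
Weighted total:
  Term project 88 × 0.24 = 21.12
  Case studies 85.1 × 0.11 = 9.361
  Reading responses 68 × 0.09 = 6.12
  Portfolio 50 × 0.07 = 3.5
  Assignments 81 × 0.08 = 6.48
  Final exam 70 × 0.13 = 9.1
  Quizzes 82 × 0.09 = 7.38
  Discussion 42.5 × 0.19 = 8.075
Sum = 71.136
71.136 is ≥ 59.5 and < 71.5 → Credit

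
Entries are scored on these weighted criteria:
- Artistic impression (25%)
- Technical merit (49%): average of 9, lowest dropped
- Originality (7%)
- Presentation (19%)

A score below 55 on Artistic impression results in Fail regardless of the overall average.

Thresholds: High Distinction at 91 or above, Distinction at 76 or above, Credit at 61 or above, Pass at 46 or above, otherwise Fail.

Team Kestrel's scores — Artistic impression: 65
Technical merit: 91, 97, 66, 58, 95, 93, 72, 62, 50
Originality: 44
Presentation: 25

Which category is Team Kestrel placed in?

Credit

Technical merit: drop 50 → average of remaining 8 = 634/8 = 79.25
Artistic impression score 65 ≥ 55: minimum met.
Weighted total:
  Artistic impression 65 × 0.25 = 16.25
  Technical merit 79.25 × 0.49 = 38.8325
  Originality 44 × 0.07 = 3.08
  Presentation 25 × 0.19 = 4.75
Sum = 62.9125
62.9125 is ≥ 61 and < 76 → Credit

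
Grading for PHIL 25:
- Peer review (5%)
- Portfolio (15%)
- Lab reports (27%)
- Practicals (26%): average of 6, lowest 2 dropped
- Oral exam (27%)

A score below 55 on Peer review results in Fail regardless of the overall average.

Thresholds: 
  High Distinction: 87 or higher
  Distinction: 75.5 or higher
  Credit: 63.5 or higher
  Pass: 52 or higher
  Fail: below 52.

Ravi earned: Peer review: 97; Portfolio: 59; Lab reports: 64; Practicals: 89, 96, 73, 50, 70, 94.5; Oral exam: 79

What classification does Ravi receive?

Practicals: drop 50, 70 → average of remaining 4 = 352.5/4 = 88.125
Peer review score 97 ≥ 55: minimum met.
Weighted total:
  Peer review 97 × 0.05 = 4.85
  Portfolio 59 × 0.15 = 8.85
  Lab reports 64 × 0.27 = 17.28
  Practicals 88.125 × 0.26 = 22.9125
  Oral exam 79 × 0.27 = 21.33
Sum = 75.2225
75.2225 is ≥ 63.5 and < 75.5 → Credit

Credit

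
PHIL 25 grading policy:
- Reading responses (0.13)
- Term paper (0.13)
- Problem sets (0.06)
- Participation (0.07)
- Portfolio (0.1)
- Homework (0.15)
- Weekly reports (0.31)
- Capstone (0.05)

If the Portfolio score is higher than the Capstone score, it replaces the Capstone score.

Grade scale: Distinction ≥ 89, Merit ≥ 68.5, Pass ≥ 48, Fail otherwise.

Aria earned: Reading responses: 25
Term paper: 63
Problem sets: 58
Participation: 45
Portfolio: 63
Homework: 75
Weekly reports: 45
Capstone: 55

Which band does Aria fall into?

Pass

Portfolio (63) > Capstone (55), so Capstone counts as 63.
Weighted total:
  Reading responses 25 × 0.13 = 3.25
  Term paper 63 × 0.13 = 8.19
  Problem sets 58 × 0.06 = 3.48
  Participation 45 × 0.07 = 3.15
  Portfolio 63 × 0.1 = 6.3
  Homework 75 × 0.15 = 11.25
  Weekly reports 45 × 0.31 = 13.95
  Capstone 63 × 0.05 = 3.15
Sum = 52.72
52.72 is ≥ 48 and < 68.5 → Pass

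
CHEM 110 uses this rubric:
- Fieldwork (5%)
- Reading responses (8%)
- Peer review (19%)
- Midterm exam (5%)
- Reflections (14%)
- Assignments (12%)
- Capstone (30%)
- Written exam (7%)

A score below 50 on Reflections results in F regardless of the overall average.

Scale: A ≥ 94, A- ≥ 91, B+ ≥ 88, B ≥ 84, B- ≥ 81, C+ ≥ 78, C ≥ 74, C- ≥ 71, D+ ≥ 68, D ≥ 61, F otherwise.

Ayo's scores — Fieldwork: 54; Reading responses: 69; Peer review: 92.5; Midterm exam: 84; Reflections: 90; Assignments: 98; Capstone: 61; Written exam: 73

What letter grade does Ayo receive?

Reflections score 90 ≥ 50: minimum met.
Weighted total:
  Fieldwork 54 × 0.05 = 2.7
  Reading responses 69 × 0.08 = 5.52
  Peer review 92.5 × 0.19 = 17.575
  Midterm exam 84 × 0.05 = 4.2
  Reflections 90 × 0.14 = 12.6
  Assignments 98 × 0.12 = 11.76
  Capstone 61 × 0.3 = 18.3
  Written exam 73 × 0.07 = 5.11
Sum = 77.765
77.765 is ≥ 74 and < 78 → C

C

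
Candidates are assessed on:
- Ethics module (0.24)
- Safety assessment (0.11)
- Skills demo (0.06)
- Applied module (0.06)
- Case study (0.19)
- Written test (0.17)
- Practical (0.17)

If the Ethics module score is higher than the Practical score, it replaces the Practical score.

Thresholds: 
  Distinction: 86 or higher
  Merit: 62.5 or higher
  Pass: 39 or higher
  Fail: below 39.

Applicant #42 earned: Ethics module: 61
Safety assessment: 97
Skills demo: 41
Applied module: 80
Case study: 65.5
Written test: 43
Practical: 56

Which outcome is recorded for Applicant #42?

Merit

Ethics module (61) > Practical (56), so Practical counts as 61.
Weighted total:
  Ethics module 61 × 0.24 = 14.64
  Safety assessment 97 × 0.11 = 10.67
  Skills demo 41 × 0.06 = 2.46
  Applied module 80 × 0.06 = 4.8
  Case study 65.5 × 0.19 = 12.445
  Written test 43 × 0.17 = 7.31
  Practical 61 × 0.17 = 10.37
Sum = 62.695
62.695 is ≥ 62.5 and < 86 → Merit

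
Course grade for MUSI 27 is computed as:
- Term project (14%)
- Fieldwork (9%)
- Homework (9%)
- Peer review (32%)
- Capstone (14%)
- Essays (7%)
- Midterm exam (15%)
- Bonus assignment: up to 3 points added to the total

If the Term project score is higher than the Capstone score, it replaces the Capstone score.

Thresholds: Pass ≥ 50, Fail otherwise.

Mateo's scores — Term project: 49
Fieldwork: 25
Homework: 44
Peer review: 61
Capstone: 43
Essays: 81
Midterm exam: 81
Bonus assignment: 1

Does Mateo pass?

Term project (49) > Capstone (43), so Capstone counts as 49.
Weighted total:
  Term project 49 × 0.14 = 6.86
  Fieldwork 25 × 0.09 = 2.25
  Homework 44 × 0.09 = 3.96
  Peer review 61 × 0.32 = 19.52
  Capstone 49 × 0.14 = 6.86
  Essays 81 × 0.07 = 5.67
  Midterm exam 81 × 0.15 = 12.15
Sum = 57.27
Bonus assignment: 57.27 + 1 = 58.27
58.27 ≥ 50 → Pass

Pass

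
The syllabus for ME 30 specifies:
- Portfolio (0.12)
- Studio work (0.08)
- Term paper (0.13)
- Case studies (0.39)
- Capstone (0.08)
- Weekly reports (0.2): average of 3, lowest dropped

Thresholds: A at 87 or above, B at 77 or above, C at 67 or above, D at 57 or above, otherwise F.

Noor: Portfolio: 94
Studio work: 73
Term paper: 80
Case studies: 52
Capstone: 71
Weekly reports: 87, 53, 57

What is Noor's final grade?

C

Weekly reports: drop 53 → average of remaining 2 = 144/2 = 72
Weighted total:
  Portfolio 94 × 0.12 = 11.28
  Studio work 73 × 0.08 = 5.84
  Term paper 80 × 0.13 = 10.4
  Case studies 52 × 0.39 = 20.28
  Capstone 71 × 0.08 = 5.68
  Weekly reports 72 × 0.2 = 14.4
Sum = 67.88
67.88 is ≥ 67 and < 77 → C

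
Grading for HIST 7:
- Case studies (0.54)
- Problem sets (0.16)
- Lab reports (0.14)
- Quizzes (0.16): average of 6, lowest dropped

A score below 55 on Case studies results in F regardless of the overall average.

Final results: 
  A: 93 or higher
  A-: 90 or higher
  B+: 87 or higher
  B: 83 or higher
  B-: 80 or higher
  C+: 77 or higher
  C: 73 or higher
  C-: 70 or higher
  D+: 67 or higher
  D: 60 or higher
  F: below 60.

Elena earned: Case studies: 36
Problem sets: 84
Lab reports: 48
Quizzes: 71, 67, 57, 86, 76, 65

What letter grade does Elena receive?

F

Quizzes: drop 57 → average of remaining 5 = 365/5 = 73
Case studies score 36 < 55: minimum not met.
Weighted total:
  Case studies 36 × 0.54 = 19.44
  Problem sets 84 × 0.16 = 13.44
  Lab reports 48 × 0.14 = 6.72
  Quizzes 73 × 0.16 = 11.68
Sum = 51.28
Because the Case studies minimum was not met, the result is F.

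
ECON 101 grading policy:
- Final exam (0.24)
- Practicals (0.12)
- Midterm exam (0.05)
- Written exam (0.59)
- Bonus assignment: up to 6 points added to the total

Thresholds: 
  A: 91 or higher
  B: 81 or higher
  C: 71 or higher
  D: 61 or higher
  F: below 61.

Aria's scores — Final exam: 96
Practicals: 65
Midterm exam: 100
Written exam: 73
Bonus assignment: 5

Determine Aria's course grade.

Weighted total:
  Final exam 96 × 0.24 = 23.04
  Practicals 65 × 0.12 = 7.8
  Midterm exam 100 × 0.05 = 5
  Written exam 73 × 0.59 = 43.07
Sum = 78.91
Bonus assignment: 78.91 + 5 = 83.91
83.91 is ≥ 81 and < 91 → B

B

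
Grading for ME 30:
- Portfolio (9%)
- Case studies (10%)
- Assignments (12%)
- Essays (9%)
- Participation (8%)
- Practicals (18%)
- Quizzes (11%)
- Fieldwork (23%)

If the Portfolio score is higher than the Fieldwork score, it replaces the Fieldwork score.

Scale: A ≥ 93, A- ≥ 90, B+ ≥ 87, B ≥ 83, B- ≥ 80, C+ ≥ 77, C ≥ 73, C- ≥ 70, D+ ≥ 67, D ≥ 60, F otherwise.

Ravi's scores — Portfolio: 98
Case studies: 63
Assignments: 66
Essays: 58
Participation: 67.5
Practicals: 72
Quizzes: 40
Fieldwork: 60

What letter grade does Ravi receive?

Portfolio (98) > Fieldwork (60), so Fieldwork counts as 98.
Weighted total:
  Portfolio 98 × 0.09 = 8.82
  Case studies 63 × 0.1 = 6.3
  Assignments 66 × 0.12 = 7.92
  Essays 58 × 0.09 = 5.22
  Participation 67.5 × 0.08 = 5.4
  Practicals 72 × 0.18 = 12.96
  Quizzes 40 × 0.11 = 4.4
  Fieldwork 98 × 0.23 = 22.54
Sum = 73.56
73.56 is ≥ 73 and < 77 → C

C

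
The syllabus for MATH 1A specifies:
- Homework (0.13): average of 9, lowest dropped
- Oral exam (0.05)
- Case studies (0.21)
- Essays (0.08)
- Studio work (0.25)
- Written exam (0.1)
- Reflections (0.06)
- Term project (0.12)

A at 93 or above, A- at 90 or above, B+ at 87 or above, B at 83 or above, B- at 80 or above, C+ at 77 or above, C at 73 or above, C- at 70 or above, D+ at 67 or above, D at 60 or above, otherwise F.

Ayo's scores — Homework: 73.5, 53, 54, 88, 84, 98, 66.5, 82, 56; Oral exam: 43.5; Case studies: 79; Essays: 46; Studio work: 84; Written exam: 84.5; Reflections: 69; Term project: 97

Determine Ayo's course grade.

Homework: drop 53 → average of remaining 8 = 602/8 = 75.25
Weighted total:
  Homework 75.25 × 0.13 = 9.7825
  Oral exam 43.5 × 0.05 = 2.175
  Case studies 79 × 0.21 = 16.59
  Essays 46 × 0.08 = 3.68
  Studio work 84 × 0.25 = 21
  Written exam 84.5 × 0.1 = 8.45
  Reflections 69 × 0.06 = 4.14
  Term project 97 × 0.12 = 11.64
Sum = 77.4575
77.4575 is ≥ 77 and < 80 → C+

C+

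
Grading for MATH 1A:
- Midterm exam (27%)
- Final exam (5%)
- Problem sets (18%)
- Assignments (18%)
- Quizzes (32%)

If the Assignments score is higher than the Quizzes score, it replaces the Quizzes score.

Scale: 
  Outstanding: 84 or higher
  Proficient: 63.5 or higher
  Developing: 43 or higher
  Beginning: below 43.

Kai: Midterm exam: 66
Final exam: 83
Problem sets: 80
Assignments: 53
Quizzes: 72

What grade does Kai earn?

Assignments (53) ≤ Quizzes (72), so Quizzes stays at 72.
Weighted total:
  Midterm exam 66 × 0.27 = 17.82
  Final exam 83 × 0.05 = 4.15
  Problem sets 80 × 0.18 = 14.4
  Assignments 53 × 0.18 = 9.54
  Quizzes 72 × 0.32 = 23.04
Sum = 68.95
68.95 is ≥ 63.5 and < 84 → Proficient

Proficient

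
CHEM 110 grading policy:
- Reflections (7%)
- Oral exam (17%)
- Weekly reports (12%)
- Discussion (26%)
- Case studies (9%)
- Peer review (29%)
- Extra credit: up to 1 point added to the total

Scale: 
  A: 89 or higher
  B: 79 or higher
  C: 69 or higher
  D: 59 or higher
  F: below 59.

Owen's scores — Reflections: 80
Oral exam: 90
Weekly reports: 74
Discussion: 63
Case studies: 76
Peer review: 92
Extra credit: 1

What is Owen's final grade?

B

Weighted total:
  Reflections 80 × 0.07 = 5.6
  Oral exam 90 × 0.17 = 15.3
  Weekly reports 74 × 0.12 = 8.88
  Discussion 63 × 0.26 = 16.38
  Case studies 76 × 0.09 = 6.84
  Peer review 92 × 0.29 = 26.68
Sum = 79.68
Extra credit: 79.68 + 1 = 80.68
80.68 is ≥ 79 and < 89 → B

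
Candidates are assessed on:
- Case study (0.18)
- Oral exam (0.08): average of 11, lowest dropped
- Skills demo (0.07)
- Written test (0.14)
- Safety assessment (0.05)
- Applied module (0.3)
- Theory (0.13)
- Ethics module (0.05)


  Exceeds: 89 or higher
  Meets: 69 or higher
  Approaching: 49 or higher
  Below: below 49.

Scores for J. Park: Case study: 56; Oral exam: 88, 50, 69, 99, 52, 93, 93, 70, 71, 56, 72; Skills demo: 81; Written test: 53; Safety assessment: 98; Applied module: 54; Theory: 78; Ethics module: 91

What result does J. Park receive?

Oral exam: drop 50 → average of remaining 10 = 763/10 = 76.3
Weighted total:
  Case study 56 × 0.18 = 10.08
  Oral exam 76.3 × 0.08 = 6.104
  Skills demo 81 × 0.07 = 5.67
  Written test 53 × 0.14 = 7.42
  Safety assessment 98 × 0.05 = 4.9
  Applied module 54 × 0.3 = 16.2
  Theory 78 × 0.13 = 10.14
  Ethics module 91 × 0.05 = 4.55
Sum = 65.064
65.064 is ≥ 49 and < 69 → Approaching

Approaching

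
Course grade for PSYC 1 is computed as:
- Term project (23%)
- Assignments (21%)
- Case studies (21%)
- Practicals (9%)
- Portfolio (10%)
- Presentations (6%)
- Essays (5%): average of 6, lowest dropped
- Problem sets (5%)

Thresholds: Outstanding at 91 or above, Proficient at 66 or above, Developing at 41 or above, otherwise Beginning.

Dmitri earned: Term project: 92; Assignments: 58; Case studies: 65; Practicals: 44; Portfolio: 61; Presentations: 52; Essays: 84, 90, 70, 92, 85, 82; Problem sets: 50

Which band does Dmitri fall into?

Proficient

Essays: drop 70 → average of remaining 5 = 433/5 = 86.6
Weighted total:
  Term project 92 × 0.23 = 21.16
  Assignments 58 × 0.21 = 12.18
  Case studies 65 × 0.21 = 13.65
  Practicals 44 × 0.09 = 3.96
  Portfolio 61 × 0.1 = 6.1
  Presentations 52 × 0.06 = 3.12
  Essays 86.6 × 0.05 = 4.33
  Problem sets 50 × 0.05 = 2.5
Sum = 67
67 is ≥ 66 and < 91 → Proficient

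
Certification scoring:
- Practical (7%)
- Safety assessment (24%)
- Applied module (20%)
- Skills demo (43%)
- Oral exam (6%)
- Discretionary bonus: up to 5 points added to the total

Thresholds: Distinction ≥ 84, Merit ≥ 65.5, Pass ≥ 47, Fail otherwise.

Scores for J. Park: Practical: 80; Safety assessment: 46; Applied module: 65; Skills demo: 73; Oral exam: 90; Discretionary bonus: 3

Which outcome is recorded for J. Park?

Weighted total:
  Practical 80 × 0.07 = 5.6
  Safety assessment 46 × 0.24 = 11.04
  Applied module 65 × 0.2 = 13
  Skills demo 73 × 0.43 = 31.39
  Oral exam 90 × 0.06 = 5.4
Sum = 66.43
Discretionary bonus: 66.43 + 3 = 69.43
69.43 is ≥ 65.5 and < 84 → Merit

Merit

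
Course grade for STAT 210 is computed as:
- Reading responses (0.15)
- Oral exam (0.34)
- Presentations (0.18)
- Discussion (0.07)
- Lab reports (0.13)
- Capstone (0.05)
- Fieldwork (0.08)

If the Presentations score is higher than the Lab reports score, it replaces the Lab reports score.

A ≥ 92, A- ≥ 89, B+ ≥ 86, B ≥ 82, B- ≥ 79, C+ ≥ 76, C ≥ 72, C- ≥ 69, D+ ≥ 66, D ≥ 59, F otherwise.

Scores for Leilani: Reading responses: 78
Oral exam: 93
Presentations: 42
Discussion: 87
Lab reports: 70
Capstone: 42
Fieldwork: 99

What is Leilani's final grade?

C+

Presentations (42) ≤ Lab reports (70), so Lab reports stays at 70.
Weighted total:
  Reading responses 78 × 0.15 = 11.7
  Oral exam 93 × 0.34 = 31.62
  Presentations 42 × 0.18 = 7.56
  Discussion 87 × 0.07 = 6.09
  Lab reports 70 × 0.13 = 9.1
  Capstone 42 × 0.05 = 2.1
  Fieldwork 99 × 0.08 = 7.92
Sum = 76.09
76.09 is ≥ 76 and < 79 → C+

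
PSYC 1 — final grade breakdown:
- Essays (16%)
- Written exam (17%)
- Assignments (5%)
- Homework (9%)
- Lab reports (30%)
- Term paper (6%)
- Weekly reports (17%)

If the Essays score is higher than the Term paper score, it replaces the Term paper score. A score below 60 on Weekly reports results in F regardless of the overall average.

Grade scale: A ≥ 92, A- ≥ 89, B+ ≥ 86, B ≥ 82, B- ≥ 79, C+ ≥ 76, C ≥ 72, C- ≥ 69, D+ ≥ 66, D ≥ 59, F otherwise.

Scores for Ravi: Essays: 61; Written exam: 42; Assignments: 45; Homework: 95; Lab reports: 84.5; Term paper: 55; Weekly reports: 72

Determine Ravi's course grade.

Essays (61) > Term paper (55), so Term paper counts as 61.
Weekly reports score 72 ≥ 60: minimum met.
Weighted total:
  Essays 61 × 0.16 = 9.76
  Written exam 42 × 0.17 = 7.14
  Assignments 45 × 0.05 = 2.25
  Homework 95 × 0.09 = 8.55
  Lab reports 84.5 × 0.3 = 25.35
  Term paper 61 × 0.06 = 3.66
  Weekly reports 72 × 0.17 = 12.24
Sum = 68.95
68.95 is ≥ 66 and < 69 → D+

D+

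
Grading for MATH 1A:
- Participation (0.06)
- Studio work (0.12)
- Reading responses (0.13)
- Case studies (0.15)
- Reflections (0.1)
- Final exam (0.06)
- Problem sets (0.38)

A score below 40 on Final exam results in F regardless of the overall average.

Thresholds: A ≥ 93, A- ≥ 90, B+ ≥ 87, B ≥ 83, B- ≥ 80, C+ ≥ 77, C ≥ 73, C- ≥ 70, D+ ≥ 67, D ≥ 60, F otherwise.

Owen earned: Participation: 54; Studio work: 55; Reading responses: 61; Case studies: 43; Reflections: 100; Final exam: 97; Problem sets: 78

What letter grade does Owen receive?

Final exam score 97 ≥ 40: minimum met.
Weighted total:
  Participation 54 × 0.06 = 3.24
  Studio work 55 × 0.12 = 6.6
  Reading responses 61 × 0.13 = 7.93
  Case studies 43 × 0.15 = 6.45
  Reflections 100 × 0.1 = 10
  Final exam 97 × 0.06 = 5.82
  Problem sets 78 × 0.38 = 29.64
Sum = 69.68
69.68 is ≥ 67 and < 70 → D+

D+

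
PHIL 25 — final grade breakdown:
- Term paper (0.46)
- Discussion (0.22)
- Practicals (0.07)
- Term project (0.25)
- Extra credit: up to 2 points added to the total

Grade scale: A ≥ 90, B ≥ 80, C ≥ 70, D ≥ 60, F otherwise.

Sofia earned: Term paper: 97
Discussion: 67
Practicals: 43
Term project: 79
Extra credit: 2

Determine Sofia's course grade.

Weighted total:
  Term paper 97 × 0.46 = 44.62
  Discussion 67 × 0.22 = 14.74
  Practicals 43 × 0.07 = 3.01
  Term project 79 × 0.25 = 19.75
Sum = 82.12
Extra credit: 82.12 + 2 = 84.12
84.12 is ≥ 80 and < 90 → B

B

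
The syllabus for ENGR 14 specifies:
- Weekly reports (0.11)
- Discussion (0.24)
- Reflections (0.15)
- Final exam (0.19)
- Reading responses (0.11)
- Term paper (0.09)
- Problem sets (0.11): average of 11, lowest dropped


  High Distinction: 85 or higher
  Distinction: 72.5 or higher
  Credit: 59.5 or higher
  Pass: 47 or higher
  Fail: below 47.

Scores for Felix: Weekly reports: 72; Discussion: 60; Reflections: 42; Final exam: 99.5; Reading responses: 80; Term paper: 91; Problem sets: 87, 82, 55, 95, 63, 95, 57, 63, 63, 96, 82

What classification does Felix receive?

Distinction

Problem sets: drop 55 → average of remaining 10 = 783/10 = 78.3
Weighted total:
  Weekly reports 72 × 0.11 = 7.92
  Discussion 60 × 0.24 = 14.4
  Reflections 42 × 0.15 = 6.3
  Final exam 99.5 × 0.19 = 18.905
  Reading responses 80 × 0.11 = 8.8
  Term paper 91 × 0.09 = 8.19
  Problem sets 78.3 × 0.11 = 8.613
Sum = 73.128
73.128 is ≥ 72.5 and < 85 → Distinction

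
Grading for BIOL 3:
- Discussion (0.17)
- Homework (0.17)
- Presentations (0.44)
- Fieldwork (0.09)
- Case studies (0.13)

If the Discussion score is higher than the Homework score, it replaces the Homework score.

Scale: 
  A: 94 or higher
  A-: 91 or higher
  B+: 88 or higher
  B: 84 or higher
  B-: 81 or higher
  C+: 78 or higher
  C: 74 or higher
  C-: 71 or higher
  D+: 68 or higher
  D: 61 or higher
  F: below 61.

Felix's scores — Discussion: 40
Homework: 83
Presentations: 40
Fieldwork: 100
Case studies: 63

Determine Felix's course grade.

F

Discussion (40) ≤ Homework (83), so Homework stays at 83.
Weighted total:
  Discussion 40 × 0.17 = 6.8
  Homework 83 × 0.17 = 14.11
  Presentations 40 × 0.44 = 17.6
  Fieldwork 100 × 0.09 = 9
  Case studies 63 × 0.13 = 8.19
Sum = 55.7
55.7 < 61 → F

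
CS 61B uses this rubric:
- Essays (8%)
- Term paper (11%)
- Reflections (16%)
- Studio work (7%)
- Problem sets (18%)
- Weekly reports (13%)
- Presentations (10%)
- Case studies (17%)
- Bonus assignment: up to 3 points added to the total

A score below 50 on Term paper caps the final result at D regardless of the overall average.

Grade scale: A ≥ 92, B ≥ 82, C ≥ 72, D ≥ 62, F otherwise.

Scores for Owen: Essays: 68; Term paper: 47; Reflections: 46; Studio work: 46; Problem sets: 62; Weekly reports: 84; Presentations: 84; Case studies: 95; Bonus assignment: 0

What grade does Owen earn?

D

Term paper score 47 < 50: minimum not met.
Weighted total:
  Essays 68 × 0.08 = 5.44
  Term paper 47 × 0.11 = 5.17
  Reflections 46 × 0.16 = 7.36
  Studio work 46 × 0.07 = 3.22
  Problem sets 62 × 0.18 = 11.16
  Weekly reports 84 × 0.13 = 10.92
  Presentations 84 × 0.1 = 8.4
  Case studies 95 × 0.17 = 16.15
Sum = 67.82
Bonus assignment: 67.82 + 0 = 67.82
67.82 would be D; cap at D applies → D.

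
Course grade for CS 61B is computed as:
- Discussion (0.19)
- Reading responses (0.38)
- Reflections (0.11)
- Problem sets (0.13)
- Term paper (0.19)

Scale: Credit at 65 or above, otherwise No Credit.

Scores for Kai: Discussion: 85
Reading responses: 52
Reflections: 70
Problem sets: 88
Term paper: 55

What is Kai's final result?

Weighted total:
  Discussion 85 × 0.19 = 16.15
  Reading responses 52 × 0.38 = 19.76
  Reflections 70 × 0.11 = 7.7
  Problem sets 88 × 0.13 = 11.44
  Term paper 55 × 0.19 = 10.45
Sum = 65.5
65.5 ≥ 65 → Credit

Credit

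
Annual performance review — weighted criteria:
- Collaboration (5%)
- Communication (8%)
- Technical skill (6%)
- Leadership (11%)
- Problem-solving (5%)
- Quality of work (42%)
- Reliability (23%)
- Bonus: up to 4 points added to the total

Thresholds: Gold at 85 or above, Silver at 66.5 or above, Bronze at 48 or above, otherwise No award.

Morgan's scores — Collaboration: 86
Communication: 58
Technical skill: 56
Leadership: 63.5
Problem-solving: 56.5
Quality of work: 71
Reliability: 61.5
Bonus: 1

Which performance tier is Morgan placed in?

Silver

Weighted total:
  Collaboration 86 × 0.05 = 4.3
  Communication 58 × 0.08 = 4.64
  Technical skill 56 × 0.06 = 3.36
  Leadership 63.5 × 0.11 = 6.985
  Problem-solving 56.5 × 0.05 = 2.825
  Quality of work 71 × 0.42 = 29.82
  Reliability 61.5 × 0.23 = 14.145
Sum = 66.075
Bonus: 66.075 + 1 = 67.075
67.075 is ≥ 66.5 and < 85 → Silver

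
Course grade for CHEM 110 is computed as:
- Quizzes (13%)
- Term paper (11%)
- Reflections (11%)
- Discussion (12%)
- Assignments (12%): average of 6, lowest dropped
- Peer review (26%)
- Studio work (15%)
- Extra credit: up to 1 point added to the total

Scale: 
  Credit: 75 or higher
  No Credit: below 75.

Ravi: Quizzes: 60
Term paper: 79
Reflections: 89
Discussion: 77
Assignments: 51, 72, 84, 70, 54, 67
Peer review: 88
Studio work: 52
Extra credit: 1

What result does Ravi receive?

Assignments: drop 51 → average of remaining 5 = 347/5 = 69.4
Weighted total:
  Quizzes 60 × 0.13 = 7.8
  Term paper 79 × 0.11 = 8.69
  Reflections 89 × 0.11 = 9.79
  Discussion 77 × 0.12 = 9.24
  Assignments 69.4 × 0.12 = 8.328
  Peer review 88 × 0.26 = 22.88
  Studio work 52 × 0.15 = 7.8
Sum = 74.528
Extra credit: 74.528 + 1 = 75.528
75.528 ≥ 75 → Credit

Credit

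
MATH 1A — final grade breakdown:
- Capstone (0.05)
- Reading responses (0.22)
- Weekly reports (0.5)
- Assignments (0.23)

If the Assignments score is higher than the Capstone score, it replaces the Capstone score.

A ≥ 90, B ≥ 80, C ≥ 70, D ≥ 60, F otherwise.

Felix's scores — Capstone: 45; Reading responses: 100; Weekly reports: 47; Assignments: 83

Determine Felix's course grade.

Assignments (83) > Capstone (45), so Capstone counts as 83.
Weighted total:
  Capstone 83 × 0.05 = 4.15
  Reading responses 100 × 0.22 = 22
  Weekly reports 47 × 0.5 = 23.5
  Assignments 83 × 0.23 = 19.09
Sum = 68.74
68.74 is ≥ 60 and < 70 → D

D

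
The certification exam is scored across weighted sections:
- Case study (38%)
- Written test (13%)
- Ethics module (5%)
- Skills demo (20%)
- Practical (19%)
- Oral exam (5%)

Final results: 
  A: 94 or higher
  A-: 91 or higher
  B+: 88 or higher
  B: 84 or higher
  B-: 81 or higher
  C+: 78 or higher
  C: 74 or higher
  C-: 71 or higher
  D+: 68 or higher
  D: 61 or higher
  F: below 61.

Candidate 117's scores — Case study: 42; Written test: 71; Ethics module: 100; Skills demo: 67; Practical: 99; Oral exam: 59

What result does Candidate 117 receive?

Weighted total:
  Case study 42 × 0.38 = 15.96
  Written test 71 × 0.13 = 9.23
  Ethics module 100 × 0.05 = 5
  Skills demo 67 × 0.2 = 13.4
  Practical 99 × 0.19 = 18.81
  Oral exam 59 × 0.05 = 2.95
Sum = 65.35
65.35 is ≥ 61 and < 68 → D

D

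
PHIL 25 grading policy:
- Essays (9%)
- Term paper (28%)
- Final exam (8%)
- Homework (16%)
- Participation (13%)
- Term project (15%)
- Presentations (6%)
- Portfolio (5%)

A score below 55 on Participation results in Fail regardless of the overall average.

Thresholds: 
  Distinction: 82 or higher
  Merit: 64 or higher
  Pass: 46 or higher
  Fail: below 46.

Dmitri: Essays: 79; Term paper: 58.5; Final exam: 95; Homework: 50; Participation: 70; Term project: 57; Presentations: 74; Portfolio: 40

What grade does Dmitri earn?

Pass

Participation score 70 ≥ 55: minimum met.
Weighted total:
  Essays 79 × 0.09 = 7.11
  Term paper 58.5 × 0.28 = 16.38
  Final exam 95 × 0.08 = 7.6
  Homework 50 × 0.16 = 8
  Participation 70 × 0.13 = 9.1
  Term project 57 × 0.15 = 8.55
  Presentations 74 × 0.06 = 4.44
  Portfolio 40 × 0.05 = 2
Sum = 63.18
63.18 is ≥ 46 and < 64 → Pass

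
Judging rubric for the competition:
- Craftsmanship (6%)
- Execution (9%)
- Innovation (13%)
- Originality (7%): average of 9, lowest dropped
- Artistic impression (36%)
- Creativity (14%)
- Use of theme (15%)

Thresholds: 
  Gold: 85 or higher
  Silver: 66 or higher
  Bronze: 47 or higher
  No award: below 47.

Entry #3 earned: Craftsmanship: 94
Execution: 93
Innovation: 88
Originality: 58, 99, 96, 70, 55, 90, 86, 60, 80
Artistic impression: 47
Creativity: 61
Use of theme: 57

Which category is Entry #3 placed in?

Bronze

Originality: drop 55 → average of remaining 8 = 639/8 = 79.875
Weighted total:
  Craftsmanship 94 × 0.06 = 5.64
  Execution 93 × 0.09 = 8.37
  Innovation 88 × 0.13 = 11.44
  Originality 79.875 × 0.07 = 5.59125
  Artistic impression 47 × 0.36 = 16.92
  Creativity 61 × 0.14 = 8.54
  Use of theme 57 × 0.15 = 8.55
Sum = 65.05125
65.05125 is ≥ 47 and < 66 → Bronze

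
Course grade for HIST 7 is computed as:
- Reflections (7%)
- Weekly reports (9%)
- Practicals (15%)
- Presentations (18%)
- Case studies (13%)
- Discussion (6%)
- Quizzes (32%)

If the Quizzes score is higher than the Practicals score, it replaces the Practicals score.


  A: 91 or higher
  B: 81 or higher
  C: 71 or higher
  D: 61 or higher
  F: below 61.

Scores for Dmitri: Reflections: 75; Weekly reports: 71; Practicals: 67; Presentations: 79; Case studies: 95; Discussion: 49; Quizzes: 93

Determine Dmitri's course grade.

Quizzes (93) > Practicals (67), so Practicals counts as 93.
Weighted total:
  Reflections 75 × 0.07 = 5.25
  Weekly reports 71 × 0.09 = 6.39
  Practicals 93 × 0.15 = 13.95
  Presentations 79 × 0.18 = 14.22
  Case studies 95 × 0.13 = 12.35
  Discussion 49 × 0.06 = 2.94
  Quizzes 93 × 0.32 = 29.76
Sum = 84.86
84.86 is ≥ 81 and < 91 → B

B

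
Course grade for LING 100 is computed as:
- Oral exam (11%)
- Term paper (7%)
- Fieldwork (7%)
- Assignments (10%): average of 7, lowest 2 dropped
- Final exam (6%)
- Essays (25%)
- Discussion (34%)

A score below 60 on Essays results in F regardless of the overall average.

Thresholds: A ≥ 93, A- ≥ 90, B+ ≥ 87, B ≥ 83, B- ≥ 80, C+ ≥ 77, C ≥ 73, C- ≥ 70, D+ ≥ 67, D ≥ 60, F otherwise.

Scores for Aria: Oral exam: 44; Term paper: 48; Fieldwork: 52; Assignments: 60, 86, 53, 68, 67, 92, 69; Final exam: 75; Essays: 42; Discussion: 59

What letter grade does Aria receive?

Assignments: drop 53, 60 → average of remaining 5 = 382/5 = 76.4
Essays score 42 < 60: minimum not met.
Weighted total:
  Oral exam 44 × 0.11 = 4.84
  Term paper 48 × 0.07 = 3.36
  Fieldwork 52 × 0.07 = 3.64
  Assignments 76.4 × 0.1 = 7.64
  Final exam 75 × 0.06 = 4.5
  Essays 42 × 0.25 = 10.5
  Discussion 59 × 0.34 = 20.06
Sum = 54.54
Because the Essays minimum was not met, the result is F.

F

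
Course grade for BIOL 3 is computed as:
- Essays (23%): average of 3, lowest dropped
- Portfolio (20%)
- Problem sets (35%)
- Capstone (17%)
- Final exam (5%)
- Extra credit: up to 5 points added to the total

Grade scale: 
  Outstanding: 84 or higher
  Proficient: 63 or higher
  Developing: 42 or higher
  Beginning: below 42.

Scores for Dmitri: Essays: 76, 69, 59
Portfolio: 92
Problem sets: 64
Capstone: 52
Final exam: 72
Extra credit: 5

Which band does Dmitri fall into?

Essays: drop 59 → average of remaining 2 = 145/2 = 72.5
Weighted total:
  Essays 72.5 × 0.23 = 16.675
  Portfolio 92 × 0.2 = 18.4
  Problem sets 64 × 0.35 = 22.4
  Capstone 52 × 0.17 = 8.84
  Final exam 72 × 0.05 = 3.6
Sum = 69.915
Extra credit: 69.915 + 5 = 74.915
74.915 is ≥ 63 and < 84 → Proficient

Proficient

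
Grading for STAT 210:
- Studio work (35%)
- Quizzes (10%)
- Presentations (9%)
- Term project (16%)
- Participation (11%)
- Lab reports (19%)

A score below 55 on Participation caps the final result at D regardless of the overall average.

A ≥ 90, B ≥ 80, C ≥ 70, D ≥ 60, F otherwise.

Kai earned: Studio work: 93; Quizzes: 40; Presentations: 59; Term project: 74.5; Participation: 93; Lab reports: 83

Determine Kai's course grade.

Participation score 93 ≥ 55: minimum met.
Weighted total:
  Studio work 93 × 0.35 = 32.55
  Quizzes 40 × 0.1 = 4
  Presentations 59 × 0.09 = 5.31
  Term project 74.5 × 0.16 = 11.92
  Participation 93 × 0.11 = 10.23
  Lab reports 83 × 0.19 = 15.77
Sum = 79.78
79.78 is ≥ 70 and < 80 → C

C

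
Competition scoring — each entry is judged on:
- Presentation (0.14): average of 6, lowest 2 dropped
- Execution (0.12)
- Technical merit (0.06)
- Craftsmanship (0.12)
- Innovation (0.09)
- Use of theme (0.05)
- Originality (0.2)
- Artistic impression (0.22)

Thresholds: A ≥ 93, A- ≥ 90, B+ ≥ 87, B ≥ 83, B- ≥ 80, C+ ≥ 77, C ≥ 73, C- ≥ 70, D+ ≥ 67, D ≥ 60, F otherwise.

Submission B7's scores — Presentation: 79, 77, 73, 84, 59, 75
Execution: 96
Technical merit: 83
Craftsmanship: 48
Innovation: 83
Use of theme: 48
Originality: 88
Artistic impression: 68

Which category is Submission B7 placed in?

Presentation: drop 59, 73 → average of remaining 4 = 315/4 = 78.75
Weighted total:
  Presentation 78.75 × 0.14 = 11.025
  Execution 96 × 0.12 = 11.52
  Technical merit 83 × 0.06 = 4.98
  Craftsmanship 48 × 0.12 = 5.76
  Innovation 83 × 0.09 = 7.47
  Use of theme 48 × 0.05 = 2.4
  Originality 88 × 0.2 = 17.6
  Artistic impression 68 × 0.22 = 14.96
Sum = 75.715
75.715 is ≥ 73 and < 77 → C

C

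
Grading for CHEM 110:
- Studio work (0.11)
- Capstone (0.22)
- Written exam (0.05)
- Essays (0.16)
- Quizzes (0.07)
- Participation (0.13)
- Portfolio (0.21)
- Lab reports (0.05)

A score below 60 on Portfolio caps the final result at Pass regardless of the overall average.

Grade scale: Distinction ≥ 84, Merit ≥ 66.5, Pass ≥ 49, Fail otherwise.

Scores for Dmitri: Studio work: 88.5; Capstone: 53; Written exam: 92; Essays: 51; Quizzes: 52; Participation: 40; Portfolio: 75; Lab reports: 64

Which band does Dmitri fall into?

Pass

Portfolio score 75 ≥ 60: minimum met.
Weighted total:
  Studio work 88.5 × 0.11 = 9.735
  Capstone 53 × 0.22 = 11.66
  Written exam 92 × 0.05 = 4.6
  Essays 51 × 0.16 = 8.16
  Quizzes 52 × 0.07 = 3.64
  Participation 40 × 0.13 = 5.2
  Portfolio 75 × 0.21 = 15.75
  Lab reports 64 × 0.05 = 3.2
Sum = 61.945
61.945 is ≥ 49 and < 66.5 → Pass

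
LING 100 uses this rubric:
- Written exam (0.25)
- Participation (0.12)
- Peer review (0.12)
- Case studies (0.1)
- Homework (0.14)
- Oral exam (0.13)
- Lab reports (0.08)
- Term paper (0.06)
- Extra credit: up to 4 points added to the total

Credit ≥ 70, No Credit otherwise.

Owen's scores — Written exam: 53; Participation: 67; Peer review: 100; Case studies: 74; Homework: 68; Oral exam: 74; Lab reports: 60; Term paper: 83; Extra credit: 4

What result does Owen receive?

Weighted total:
  Written exam 53 × 0.25 = 13.25
  Participation 67 × 0.12 = 8.04
  Peer review 100 × 0.12 = 12
  Case studies 74 × 0.1 = 7.4
  Homework 68 × 0.14 = 9.52
  Oral exam 74 × 0.13 = 9.62
  Lab reports 60 × 0.08 = 4.8
  Term paper 83 × 0.06 = 4.98
Sum = 69.61
Extra credit: 69.61 + 4 = 73.61
73.61 ≥ 70 → Credit

Credit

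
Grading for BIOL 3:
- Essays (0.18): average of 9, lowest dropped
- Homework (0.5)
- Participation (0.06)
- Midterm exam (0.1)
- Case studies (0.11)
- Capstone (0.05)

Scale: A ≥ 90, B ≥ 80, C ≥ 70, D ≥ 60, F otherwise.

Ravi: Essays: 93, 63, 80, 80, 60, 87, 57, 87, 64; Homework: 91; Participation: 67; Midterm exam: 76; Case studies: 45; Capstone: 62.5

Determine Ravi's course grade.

C

Essays: drop 57 → average of remaining 8 = 614/8 = 76.75
Weighted total:
  Essays 76.75 × 0.18 = 13.815
  Homework 91 × 0.5 = 45.5
  Participation 67 × 0.06 = 4.02
  Midterm exam 76 × 0.1 = 7.6
  Case studies 45 × 0.11 = 4.95
  Capstone 62.5 × 0.05 = 3.125
Sum = 79.01
79.01 is ≥ 70 and < 80 → C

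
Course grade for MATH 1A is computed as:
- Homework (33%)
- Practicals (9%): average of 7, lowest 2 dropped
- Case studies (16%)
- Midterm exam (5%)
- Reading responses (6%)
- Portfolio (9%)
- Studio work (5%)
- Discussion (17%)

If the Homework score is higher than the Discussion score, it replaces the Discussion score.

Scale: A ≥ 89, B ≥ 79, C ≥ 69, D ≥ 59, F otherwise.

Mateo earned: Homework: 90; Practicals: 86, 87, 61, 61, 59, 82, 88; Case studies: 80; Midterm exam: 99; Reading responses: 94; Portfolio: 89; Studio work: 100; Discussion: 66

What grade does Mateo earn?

Practicals: drop 59, 61 → average of remaining 5 = 404/5 = 80.8
Homework (90) > Discussion (66), so Discussion counts as 90.
Weighted total:
  Homework 90 × 0.33 = 29.7
  Practicals 80.8 × 0.09 = 7.272
  Case studies 80 × 0.16 = 12.8
  Midterm exam 99 × 0.05 = 4.95
  Reading responses 94 × 0.06 = 5.64
  Portfolio 89 × 0.09 = 8.01
  Studio work 100 × 0.05 = 5
  Discussion 90 × 0.17 = 15.3
Sum = 88.672
88.672 is ≥ 79 and < 89 → B

B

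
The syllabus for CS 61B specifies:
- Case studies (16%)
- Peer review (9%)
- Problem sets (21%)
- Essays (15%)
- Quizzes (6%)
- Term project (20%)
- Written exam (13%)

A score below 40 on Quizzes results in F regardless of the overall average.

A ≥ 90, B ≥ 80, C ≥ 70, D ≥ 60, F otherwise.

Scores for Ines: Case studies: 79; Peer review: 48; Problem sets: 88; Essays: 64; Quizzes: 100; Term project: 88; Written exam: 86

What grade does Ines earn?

Quizzes score 100 ≥ 40: minimum met.
Weighted total:
  Case studies 79 × 0.16 = 12.64
  Peer review 48 × 0.09 = 4.32
  Problem sets 88 × 0.21 = 18.48
  Essays 64 × 0.15 = 9.6
  Quizzes 100 × 0.06 = 6
  Term project 88 × 0.2 = 17.6
  Written exam 86 × 0.13 = 11.18
Sum = 79.82
79.82 is ≥ 70 and < 80 → C

C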